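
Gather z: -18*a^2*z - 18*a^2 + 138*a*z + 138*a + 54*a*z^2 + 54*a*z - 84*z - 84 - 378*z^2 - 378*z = -18*a^2 + 138*a + z^2*(54*a - 378) + z*(-18*a^2 + 192*a - 462) - 84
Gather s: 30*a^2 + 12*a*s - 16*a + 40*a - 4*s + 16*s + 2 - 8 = 30*a^2 + 24*a + s*(12*a + 12) - 6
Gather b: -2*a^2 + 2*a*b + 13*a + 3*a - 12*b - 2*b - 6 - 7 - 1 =-2*a^2 + 16*a + b*(2*a - 14) - 14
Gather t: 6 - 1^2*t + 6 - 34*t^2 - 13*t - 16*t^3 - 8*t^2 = -16*t^3 - 42*t^2 - 14*t + 12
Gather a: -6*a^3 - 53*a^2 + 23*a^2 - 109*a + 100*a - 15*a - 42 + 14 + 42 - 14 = -6*a^3 - 30*a^2 - 24*a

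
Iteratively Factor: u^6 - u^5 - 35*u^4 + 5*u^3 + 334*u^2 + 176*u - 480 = (u + 4)*(u^5 - 5*u^4 - 15*u^3 + 65*u^2 + 74*u - 120) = (u + 3)*(u + 4)*(u^4 - 8*u^3 + 9*u^2 + 38*u - 40) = (u + 2)*(u + 3)*(u + 4)*(u^3 - 10*u^2 + 29*u - 20) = (u - 1)*(u + 2)*(u + 3)*(u + 4)*(u^2 - 9*u + 20) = (u - 4)*(u - 1)*(u + 2)*(u + 3)*(u + 4)*(u - 5)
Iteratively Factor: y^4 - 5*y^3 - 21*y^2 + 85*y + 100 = (y + 4)*(y^3 - 9*y^2 + 15*y + 25) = (y + 1)*(y + 4)*(y^2 - 10*y + 25) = (y - 5)*(y + 1)*(y + 4)*(y - 5)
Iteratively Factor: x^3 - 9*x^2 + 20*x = (x)*(x^2 - 9*x + 20) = x*(x - 5)*(x - 4)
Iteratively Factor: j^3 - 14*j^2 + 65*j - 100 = (j - 5)*(j^2 - 9*j + 20) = (j - 5)*(j - 4)*(j - 5)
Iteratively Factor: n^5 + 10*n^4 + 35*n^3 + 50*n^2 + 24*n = (n + 4)*(n^4 + 6*n^3 + 11*n^2 + 6*n) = (n + 1)*(n + 4)*(n^3 + 5*n^2 + 6*n) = (n + 1)*(n + 3)*(n + 4)*(n^2 + 2*n) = (n + 1)*(n + 2)*(n + 3)*(n + 4)*(n)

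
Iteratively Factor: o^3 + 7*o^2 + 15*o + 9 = (o + 3)*(o^2 + 4*o + 3) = (o + 1)*(o + 3)*(o + 3)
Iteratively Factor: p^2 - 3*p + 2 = (p - 2)*(p - 1)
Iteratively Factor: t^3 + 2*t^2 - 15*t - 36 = (t + 3)*(t^2 - t - 12) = (t - 4)*(t + 3)*(t + 3)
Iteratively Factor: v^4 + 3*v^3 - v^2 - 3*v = (v - 1)*(v^3 + 4*v^2 + 3*v) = v*(v - 1)*(v^2 + 4*v + 3) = v*(v - 1)*(v + 1)*(v + 3)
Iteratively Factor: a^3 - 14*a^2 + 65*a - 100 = (a - 5)*(a^2 - 9*a + 20) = (a - 5)*(a - 4)*(a - 5)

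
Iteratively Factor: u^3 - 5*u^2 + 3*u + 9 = (u - 3)*(u^2 - 2*u - 3) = (u - 3)^2*(u + 1)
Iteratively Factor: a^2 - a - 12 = (a - 4)*(a + 3)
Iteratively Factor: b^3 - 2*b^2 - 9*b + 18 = (b - 3)*(b^2 + b - 6) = (b - 3)*(b - 2)*(b + 3)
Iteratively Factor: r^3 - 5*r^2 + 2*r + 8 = (r - 2)*(r^2 - 3*r - 4) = (r - 2)*(r + 1)*(r - 4)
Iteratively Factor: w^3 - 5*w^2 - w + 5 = (w + 1)*(w^2 - 6*w + 5) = (w - 1)*(w + 1)*(w - 5)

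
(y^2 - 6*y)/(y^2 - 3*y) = (y - 6)/(y - 3)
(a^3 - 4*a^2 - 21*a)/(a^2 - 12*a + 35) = a*(a + 3)/(a - 5)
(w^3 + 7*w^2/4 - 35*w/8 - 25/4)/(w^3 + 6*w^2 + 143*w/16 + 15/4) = 2*(2*w^2 + w - 10)/(4*w^2 + 19*w + 12)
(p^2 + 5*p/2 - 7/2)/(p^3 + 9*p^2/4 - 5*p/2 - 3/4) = 2*(2*p + 7)/(4*p^2 + 13*p + 3)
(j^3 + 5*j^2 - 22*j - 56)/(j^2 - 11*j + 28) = (j^2 + 9*j + 14)/(j - 7)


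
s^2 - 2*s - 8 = (s - 4)*(s + 2)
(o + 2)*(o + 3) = o^2 + 5*o + 6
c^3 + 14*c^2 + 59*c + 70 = (c + 2)*(c + 5)*(c + 7)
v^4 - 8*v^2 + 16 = (v - 2)^2*(v + 2)^2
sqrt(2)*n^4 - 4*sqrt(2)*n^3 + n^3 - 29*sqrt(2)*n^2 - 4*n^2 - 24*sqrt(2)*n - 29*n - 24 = (n - 8)*(n + 1)*(n + 3)*(sqrt(2)*n + 1)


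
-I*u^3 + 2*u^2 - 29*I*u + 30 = (u - 5*I)*(u + 6*I)*(-I*u + 1)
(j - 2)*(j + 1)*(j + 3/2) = j^3 + j^2/2 - 7*j/2 - 3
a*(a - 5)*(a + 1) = a^3 - 4*a^2 - 5*a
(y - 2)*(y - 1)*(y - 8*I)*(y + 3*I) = y^4 - 3*y^3 - 5*I*y^3 + 26*y^2 + 15*I*y^2 - 72*y - 10*I*y + 48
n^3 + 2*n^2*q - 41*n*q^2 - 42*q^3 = (n - 6*q)*(n + q)*(n + 7*q)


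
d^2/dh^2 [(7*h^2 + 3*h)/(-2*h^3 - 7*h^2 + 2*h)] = 2*(-28*h^3 - 36*h^2 - 210*h - 257)/(8*h^6 + 84*h^5 + 270*h^4 + 175*h^3 - 270*h^2 + 84*h - 8)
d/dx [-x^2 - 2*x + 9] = -2*x - 2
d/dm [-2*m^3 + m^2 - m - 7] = -6*m^2 + 2*m - 1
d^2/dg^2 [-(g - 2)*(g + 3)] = -2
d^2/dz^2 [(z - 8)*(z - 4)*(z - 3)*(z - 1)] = 12*z^2 - 96*z + 166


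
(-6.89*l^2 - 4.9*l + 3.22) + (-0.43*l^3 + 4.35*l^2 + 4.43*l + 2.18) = -0.43*l^3 - 2.54*l^2 - 0.470000000000001*l + 5.4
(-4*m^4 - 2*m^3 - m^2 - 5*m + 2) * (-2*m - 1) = 8*m^5 + 8*m^4 + 4*m^3 + 11*m^2 + m - 2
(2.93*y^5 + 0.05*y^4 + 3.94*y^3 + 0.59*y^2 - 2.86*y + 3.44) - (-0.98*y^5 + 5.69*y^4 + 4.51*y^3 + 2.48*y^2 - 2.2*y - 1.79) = 3.91*y^5 - 5.64*y^4 - 0.57*y^3 - 1.89*y^2 - 0.66*y + 5.23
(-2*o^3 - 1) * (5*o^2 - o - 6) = -10*o^5 + 2*o^4 + 12*o^3 - 5*o^2 + o + 6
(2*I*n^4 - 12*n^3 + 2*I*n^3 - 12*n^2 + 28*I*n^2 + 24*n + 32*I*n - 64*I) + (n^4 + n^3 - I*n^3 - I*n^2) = n^4 + 2*I*n^4 - 11*n^3 + I*n^3 - 12*n^2 + 27*I*n^2 + 24*n + 32*I*n - 64*I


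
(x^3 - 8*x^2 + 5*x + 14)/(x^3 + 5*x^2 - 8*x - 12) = (x - 7)/(x + 6)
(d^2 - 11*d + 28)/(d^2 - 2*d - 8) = (d - 7)/(d + 2)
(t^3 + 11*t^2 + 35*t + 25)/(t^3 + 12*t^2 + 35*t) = (t^2 + 6*t + 5)/(t*(t + 7))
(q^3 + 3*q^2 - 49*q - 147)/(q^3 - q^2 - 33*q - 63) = (q + 7)/(q + 3)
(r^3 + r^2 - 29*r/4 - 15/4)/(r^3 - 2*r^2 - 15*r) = (r^2 - 2*r - 5/4)/(r*(r - 5))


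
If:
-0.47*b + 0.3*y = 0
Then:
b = 0.638297872340426*y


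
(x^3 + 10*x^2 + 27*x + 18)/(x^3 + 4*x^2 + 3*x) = (x + 6)/x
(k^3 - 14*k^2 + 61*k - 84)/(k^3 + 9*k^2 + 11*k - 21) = (k^3 - 14*k^2 + 61*k - 84)/(k^3 + 9*k^2 + 11*k - 21)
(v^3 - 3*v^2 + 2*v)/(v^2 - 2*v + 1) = v*(v - 2)/(v - 1)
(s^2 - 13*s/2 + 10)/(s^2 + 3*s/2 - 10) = (s - 4)/(s + 4)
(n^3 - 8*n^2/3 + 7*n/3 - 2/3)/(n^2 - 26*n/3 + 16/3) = (n^2 - 2*n + 1)/(n - 8)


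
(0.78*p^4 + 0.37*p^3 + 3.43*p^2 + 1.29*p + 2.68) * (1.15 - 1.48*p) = -1.1544*p^5 + 0.3494*p^4 - 4.6509*p^3 + 2.0353*p^2 - 2.4829*p + 3.082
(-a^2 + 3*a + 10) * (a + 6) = -a^3 - 3*a^2 + 28*a + 60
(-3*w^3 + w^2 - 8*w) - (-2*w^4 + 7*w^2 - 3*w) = 2*w^4 - 3*w^3 - 6*w^2 - 5*w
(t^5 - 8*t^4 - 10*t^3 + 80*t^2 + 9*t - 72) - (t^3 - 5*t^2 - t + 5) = t^5 - 8*t^4 - 11*t^3 + 85*t^2 + 10*t - 77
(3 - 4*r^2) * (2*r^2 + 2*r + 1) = -8*r^4 - 8*r^3 + 2*r^2 + 6*r + 3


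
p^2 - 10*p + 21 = (p - 7)*(p - 3)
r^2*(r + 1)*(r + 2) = r^4 + 3*r^3 + 2*r^2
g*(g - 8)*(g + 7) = g^3 - g^2 - 56*g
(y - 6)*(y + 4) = y^2 - 2*y - 24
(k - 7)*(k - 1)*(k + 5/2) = k^3 - 11*k^2/2 - 13*k + 35/2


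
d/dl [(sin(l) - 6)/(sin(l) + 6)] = 12*cos(l)/(sin(l) + 6)^2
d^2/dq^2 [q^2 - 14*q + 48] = 2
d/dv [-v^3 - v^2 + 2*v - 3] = -3*v^2 - 2*v + 2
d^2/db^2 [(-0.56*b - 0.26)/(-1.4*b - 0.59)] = 0.0940799999999999/(1.4*b + 0.59)^3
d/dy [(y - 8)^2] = 2*y - 16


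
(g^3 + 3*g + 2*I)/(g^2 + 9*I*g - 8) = (g^2 - I*g + 2)/(g + 8*I)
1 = 1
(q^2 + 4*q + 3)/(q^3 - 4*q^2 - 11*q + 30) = (q + 1)/(q^2 - 7*q + 10)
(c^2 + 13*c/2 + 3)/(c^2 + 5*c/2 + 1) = (c + 6)/(c + 2)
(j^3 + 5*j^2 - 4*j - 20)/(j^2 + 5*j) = j - 4/j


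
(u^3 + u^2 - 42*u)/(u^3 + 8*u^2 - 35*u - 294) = u/(u + 7)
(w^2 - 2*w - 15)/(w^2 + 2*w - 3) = (w - 5)/(w - 1)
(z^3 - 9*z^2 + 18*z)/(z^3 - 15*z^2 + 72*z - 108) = z/(z - 6)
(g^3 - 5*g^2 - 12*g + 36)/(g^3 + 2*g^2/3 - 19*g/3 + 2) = 3*(g - 6)/(3*g - 1)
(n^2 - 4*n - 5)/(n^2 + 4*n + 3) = (n - 5)/(n + 3)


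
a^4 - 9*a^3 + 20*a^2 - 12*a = a*(a - 6)*(a - 2)*(a - 1)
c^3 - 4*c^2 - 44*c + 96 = (c - 8)*(c - 2)*(c + 6)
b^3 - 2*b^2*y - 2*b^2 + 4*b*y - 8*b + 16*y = (b - 4)*(b + 2)*(b - 2*y)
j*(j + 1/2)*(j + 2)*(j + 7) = j^4 + 19*j^3/2 + 37*j^2/2 + 7*j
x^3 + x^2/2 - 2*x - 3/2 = (x - 3/2)*(x + 1)^2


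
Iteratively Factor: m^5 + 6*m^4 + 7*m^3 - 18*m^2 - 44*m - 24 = (m + 3)*(m^4 + 3*m^3 - 2*m^2 - 12*m - 8) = (m + 1)*(m + 3)*(m^3 + 2*m^2 - 4*m - 8) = (m - 2)*(m + 1)*(m + 3)*(m^2 + 4*m + 4) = (m - 2)*(m + 1)*(m + 2)*(m + 3)*(m + 2)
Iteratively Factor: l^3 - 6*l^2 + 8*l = (l - 4)*(l^2 - 2*l) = (l - 4)*(l - 2)*(l)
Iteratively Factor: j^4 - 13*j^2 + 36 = (j - 2)*(j^3 + 2*j^2 - 9*j - 18) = (j - 3)*(j - 2)*(j^2 + 5*j + 6) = (j - 3)*(j - 2)*(j + 3)*(j + 2)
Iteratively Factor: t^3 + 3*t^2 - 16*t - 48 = (t - 4)*(t^2 + 7*t + 12) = (t - 4)*(t + 4)*(t + 3)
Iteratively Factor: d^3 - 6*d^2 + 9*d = (d - 3)*(d^2 - 3*d) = (d - 3)^2*(d)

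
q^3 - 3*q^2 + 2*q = q*(q - 2)*(q - 1)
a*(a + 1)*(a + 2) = a^3 + 3*a^2 + 2*a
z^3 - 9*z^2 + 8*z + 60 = (z - 6)*(z - 5)*(z + 2)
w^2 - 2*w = w*(w - 2)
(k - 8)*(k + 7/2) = k^2 - 9*k/2 - 28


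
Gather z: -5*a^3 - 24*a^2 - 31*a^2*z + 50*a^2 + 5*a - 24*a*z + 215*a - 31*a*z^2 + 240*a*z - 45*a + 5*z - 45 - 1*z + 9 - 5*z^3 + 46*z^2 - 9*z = -5*a^3 + 26*a^2 + 175*a - 5*z^3 + z^2*(46 - 31*a) + z*(-31*a^2 + 216*a - 5) - 36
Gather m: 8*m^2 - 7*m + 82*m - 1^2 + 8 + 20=8*m^2 + 75*m + 27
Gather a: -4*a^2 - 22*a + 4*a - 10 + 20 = -4*a^2 - 18*a + 10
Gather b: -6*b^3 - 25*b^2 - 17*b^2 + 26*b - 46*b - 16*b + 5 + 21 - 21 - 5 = -6*b^3 - 42*b^2 - 36*b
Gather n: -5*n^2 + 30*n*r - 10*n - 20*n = -5*n^2 + n*(30*r - 30)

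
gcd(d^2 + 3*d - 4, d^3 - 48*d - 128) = d + 4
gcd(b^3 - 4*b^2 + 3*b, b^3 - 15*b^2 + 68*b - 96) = b - 3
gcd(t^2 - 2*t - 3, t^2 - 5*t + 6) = t - 3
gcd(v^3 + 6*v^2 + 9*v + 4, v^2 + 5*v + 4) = v^2 + 5*v + 4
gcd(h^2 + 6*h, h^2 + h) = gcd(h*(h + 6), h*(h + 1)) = h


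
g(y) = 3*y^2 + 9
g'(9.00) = 54.00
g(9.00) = 252.00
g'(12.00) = 72.00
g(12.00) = 441.00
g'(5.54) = 33.24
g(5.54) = 101.07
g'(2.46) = 14.76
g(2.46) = 27.15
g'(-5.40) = -32.40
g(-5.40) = 96.48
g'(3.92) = 23.52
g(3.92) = 55.10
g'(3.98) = 23.88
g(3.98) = 56.52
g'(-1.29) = -7.74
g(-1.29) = 13.99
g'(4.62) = 27.72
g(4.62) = 73.03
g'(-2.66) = -15.96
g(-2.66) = 30.23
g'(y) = 6*y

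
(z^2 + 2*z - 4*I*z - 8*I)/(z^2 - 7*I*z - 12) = (z + 2)/(z - 3*I)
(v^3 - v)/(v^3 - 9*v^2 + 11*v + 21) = v*(v - 1)/(v^2 - 10*v + 21)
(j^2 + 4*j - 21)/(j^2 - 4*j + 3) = (j + 7)/(j - 1)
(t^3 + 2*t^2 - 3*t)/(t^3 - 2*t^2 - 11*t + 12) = t/(t - 4)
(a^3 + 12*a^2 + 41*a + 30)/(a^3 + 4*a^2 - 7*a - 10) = (a + 6)/(a - 2)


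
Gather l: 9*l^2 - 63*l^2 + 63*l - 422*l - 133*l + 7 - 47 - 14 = -54*l^2 - 492*l - 54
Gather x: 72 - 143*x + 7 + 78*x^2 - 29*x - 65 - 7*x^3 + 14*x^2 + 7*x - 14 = -7*x^3 + 92*x^2 - 165*x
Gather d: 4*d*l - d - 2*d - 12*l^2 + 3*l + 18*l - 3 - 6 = d*(4*l - 3) - 12*l^2 + 21*l - 9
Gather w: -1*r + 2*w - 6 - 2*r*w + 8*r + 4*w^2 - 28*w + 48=7*r + 4*w^2 + w*(-2*r - 26) + 42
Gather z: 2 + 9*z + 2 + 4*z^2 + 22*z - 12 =4*z^2 + 31*z - 8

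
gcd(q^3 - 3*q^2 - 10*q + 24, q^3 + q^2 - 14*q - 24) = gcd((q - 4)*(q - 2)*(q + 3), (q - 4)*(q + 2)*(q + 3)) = q^2 - q - 12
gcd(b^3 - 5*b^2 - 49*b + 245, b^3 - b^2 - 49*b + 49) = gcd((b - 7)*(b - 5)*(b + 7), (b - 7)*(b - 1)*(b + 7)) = b^2 - 49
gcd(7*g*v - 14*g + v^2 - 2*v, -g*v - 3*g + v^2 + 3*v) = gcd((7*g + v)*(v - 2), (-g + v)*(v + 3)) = 1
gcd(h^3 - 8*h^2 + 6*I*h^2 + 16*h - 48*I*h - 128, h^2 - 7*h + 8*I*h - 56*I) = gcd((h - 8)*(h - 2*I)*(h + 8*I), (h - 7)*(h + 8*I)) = h + 8*I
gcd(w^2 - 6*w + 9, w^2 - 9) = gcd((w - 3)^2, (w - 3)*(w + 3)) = w - 3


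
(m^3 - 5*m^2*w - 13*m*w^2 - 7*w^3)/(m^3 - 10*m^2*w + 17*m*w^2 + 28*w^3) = (-m - w)/(-m + 4*w)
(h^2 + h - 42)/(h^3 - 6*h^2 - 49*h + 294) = 1/(h - 7)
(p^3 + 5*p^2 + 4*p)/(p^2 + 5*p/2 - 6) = 2*p*(p + 1)/(2*p - 3)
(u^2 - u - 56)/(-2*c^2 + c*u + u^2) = (u^2 - u - 56)/(-2*c^2 + c*u + u^2)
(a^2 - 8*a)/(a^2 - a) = (a - 8)/(a - 1)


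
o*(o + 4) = o^2 + 4*o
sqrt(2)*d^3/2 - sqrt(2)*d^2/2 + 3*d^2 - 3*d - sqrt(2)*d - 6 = (d - 2)*(d + 3*sqrt(2))*(sqrt(2)*d/2 + sqrt(2)/2)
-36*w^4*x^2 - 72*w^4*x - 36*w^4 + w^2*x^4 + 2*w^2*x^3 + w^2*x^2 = (-6*w + x)*(6*w + x)*(w*x + w)^2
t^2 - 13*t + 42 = (t - 7)*(t - 6)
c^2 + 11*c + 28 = (c + 4)*(c + 7)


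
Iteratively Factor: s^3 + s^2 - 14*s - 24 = (s + 3)*(s^2 - 2*s - 8) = (s - 4)*(s + 3)*(s + 2)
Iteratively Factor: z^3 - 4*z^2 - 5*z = (z + 1)*(z^2 - 5*z) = (z - 5)*(z + 1)*(z)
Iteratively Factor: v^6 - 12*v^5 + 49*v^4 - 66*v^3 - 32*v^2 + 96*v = (v)*(v^5 - 12*v^4 + 49*v^3 - 66*v^2 - 32*v + 96) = v*(v - 4)*(v^4 - 8*v^3 + 17*v^2 + 2*v - 24) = v*(v - 4)*(v - 2)*(v^3 - 6*v^2 + 5*v + 12) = v*(v - 4)*(v - 2)*(v + 1)*(v^2 - 7*v + 12) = v*(v - 4)^2*(v - 2)*(v + 1)*(v - 3)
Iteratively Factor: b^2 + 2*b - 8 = (b - 2)*(b + 4)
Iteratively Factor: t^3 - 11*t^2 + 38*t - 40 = (t - 4)*(t^2 - 7*t + 10) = (t - 5)*(t - 4)*(t - 2)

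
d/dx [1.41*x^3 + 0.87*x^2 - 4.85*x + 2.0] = 4.23*x^2 + 1.74*x - 4.85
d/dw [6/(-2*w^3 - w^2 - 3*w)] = 6*(6*w^2 + 2*w + 3)/(w^2*(2*w^2 + w + 3)^2)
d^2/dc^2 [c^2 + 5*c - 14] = 2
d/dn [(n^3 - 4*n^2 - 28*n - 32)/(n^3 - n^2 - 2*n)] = (3*n^4 + 52*n^3 + 76*n^2 - 64*n - 64)/(n^2*(n^4 - 2*n^3 - 3*n^2 + 4*n + 4))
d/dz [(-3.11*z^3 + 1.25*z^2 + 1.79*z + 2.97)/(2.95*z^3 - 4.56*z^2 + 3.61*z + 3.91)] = (10.4941*z^4 - 33.0152*z^3 - 50.0899*z^2 + 36.8614*z - 3.7228)/(8.7025*z^6 - 26.904*z^5 + 42.0926*z^4 - 9.85419999999999*z^3 - 22.6271*z^2 + 28.2302*z + 15.2881)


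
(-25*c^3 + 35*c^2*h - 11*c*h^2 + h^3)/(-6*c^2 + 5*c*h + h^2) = (25*c^2 - 10*c*h + h^2)/(6*c + h)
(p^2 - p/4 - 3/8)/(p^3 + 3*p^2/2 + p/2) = (p - 3/4)/(p*(p + 1))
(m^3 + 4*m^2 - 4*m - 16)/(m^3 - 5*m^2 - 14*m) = (m^2 + 2*m - 8)/(m*(m - 7))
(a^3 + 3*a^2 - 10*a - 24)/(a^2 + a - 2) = (a^2 + a - 12)/(a - 1)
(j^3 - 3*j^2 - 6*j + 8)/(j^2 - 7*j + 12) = (j^2 + j - 2)/(j - 3)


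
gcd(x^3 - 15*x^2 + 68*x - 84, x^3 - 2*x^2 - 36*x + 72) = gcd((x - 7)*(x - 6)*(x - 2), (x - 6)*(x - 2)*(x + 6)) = x^2 - 8*x + 12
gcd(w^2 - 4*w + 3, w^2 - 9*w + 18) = w - 3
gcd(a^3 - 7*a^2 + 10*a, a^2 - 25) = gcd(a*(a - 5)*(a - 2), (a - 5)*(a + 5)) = a - 5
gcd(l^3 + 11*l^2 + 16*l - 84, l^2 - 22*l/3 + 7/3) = 1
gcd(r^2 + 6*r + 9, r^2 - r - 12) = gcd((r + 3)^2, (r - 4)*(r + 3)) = r + 3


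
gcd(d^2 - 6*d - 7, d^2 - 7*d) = d - 7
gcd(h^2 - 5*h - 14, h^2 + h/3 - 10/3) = h + 2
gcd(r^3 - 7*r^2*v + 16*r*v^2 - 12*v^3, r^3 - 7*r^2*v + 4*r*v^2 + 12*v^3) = r - 2*v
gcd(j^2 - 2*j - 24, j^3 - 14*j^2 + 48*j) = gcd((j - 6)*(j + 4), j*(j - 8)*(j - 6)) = j - 6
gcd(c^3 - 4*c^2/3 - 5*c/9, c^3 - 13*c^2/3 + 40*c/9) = c^2 - 5*c/3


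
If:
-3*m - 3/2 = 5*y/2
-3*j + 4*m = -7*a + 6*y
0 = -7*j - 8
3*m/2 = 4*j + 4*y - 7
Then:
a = 374/147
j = -8/7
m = -326/147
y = 101/49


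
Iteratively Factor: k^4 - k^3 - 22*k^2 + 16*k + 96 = (k + 4)*(k^3 - 5*k^2 - 2*k + 24) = (k - 3)*(k + 4)*(k^2 - 2*k - 8) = (k - 4)*(k - 3)*(k + 4)*(k + 2)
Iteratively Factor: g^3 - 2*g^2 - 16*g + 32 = (g + 4)*(g^2 - 6*g + 8) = (g - 4)*(g + 4)*(g - 2)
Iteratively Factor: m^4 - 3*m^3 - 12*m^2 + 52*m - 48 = (m - 2)*(m^3 - m^2 - 14*m + 24) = (m - 2)^2*(m^2 + m - 12) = (m - 3)*(m - 2)^2*(m + 4)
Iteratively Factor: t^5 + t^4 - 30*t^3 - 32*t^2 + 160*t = (t + 4)*(t^4 - 3*t^3 - 18*t^2 + 40*t) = (t - 5)*(t + 4)*(t^3 + 2*t^2 - 8*t) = (t - 5)*(t + 4)^2*(t^2 - 2*t) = t*(t - 5)*(t + 4)^2*(t - 2)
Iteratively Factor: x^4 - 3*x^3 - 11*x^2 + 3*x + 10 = (x + 2)*(x^3 - 5*x^2 - x + 5) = (x + 1)*(x + 2)*(x^2 - 6*x + 5) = (x - 5)*(x + 1)*(x + 2)*(x - 1)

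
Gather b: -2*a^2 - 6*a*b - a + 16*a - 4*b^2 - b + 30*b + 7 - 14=-2*a^2 + 15*a - 4*b^2 + b*(29 - 6*a) - 7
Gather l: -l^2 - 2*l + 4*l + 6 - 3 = -l^2 + 2*l + 3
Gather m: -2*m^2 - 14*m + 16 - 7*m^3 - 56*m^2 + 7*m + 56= -7*m^3 - 58*m^2 - 7*m + 72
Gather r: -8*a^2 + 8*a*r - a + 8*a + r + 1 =-8*a^2 + 7*a + r*(8*a + 1) + 1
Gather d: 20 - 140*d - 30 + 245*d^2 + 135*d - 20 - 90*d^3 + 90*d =-90*d^3 + 245*d^2 + 85*d - 30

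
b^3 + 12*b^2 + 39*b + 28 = (b + 1)*(b + 4)*(b + 7)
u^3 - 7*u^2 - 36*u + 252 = (u - 7)*(u - 6)*(u + 6)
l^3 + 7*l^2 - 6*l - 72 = (l - 3)*(l + 4)*(l + 6)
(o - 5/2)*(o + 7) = o^2 + 9*o/2 - 35/2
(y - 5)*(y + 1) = y^2 - 4*y - 5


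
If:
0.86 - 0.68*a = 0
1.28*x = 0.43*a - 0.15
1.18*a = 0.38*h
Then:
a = 1.26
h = 3.93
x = 0.31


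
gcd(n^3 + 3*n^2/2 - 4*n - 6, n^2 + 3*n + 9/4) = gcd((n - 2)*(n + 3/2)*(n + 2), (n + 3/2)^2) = n + 3/2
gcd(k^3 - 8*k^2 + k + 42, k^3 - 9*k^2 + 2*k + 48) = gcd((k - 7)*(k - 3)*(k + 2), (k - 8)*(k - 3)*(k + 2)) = k^2 - k - 6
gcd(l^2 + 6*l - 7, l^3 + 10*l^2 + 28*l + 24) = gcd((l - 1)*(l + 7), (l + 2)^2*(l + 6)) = 1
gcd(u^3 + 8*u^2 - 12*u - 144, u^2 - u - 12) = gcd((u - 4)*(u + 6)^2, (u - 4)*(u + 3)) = u - 4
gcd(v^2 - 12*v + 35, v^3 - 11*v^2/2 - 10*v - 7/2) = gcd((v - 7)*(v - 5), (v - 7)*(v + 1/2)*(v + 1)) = v - 7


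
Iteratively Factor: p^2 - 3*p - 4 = (p + 1)*(p - 4)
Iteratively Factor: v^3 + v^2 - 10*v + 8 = (v - 2)*(v^2 + 3*v - 4) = (v - 2)*(v + 4)*(v - 1)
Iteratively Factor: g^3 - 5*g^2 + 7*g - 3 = (g - 1)*(g^2 - 4*g + 3) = (g - 3)*(g - 1)*(g - 1)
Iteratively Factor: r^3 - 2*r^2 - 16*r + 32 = (r + 4)*(r^2 - 6*r + 8) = (r - 2)*(r + 4)*(r - 4)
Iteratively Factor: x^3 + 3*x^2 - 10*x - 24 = (x + 4)*(x^2 - x - 6) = (x + 2)*(x + 4)*(x - 3)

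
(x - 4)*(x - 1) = x^2 - 5*x + 4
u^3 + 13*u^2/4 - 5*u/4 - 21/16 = (u - 3/4)*(u + 1/2)*(u + 7/2)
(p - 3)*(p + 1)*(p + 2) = p^3 - 7*p - 6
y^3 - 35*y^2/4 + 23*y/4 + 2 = (y - 8)*(y - 1)*(y + 1/4)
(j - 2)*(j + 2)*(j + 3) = j^3 + 3*j^2 - 4*j - 12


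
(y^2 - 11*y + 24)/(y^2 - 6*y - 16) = (y - 3)/(y + 2)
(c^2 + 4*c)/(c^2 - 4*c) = (c + 4)/(c - 4)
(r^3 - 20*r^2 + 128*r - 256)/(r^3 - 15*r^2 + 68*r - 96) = (r - 8)/(r - 3)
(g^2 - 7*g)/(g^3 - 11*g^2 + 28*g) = 1/(g - 4)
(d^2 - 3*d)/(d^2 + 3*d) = (d - 3)/(d + 3)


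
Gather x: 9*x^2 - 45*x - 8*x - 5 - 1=9*x^2 - 53*x - 6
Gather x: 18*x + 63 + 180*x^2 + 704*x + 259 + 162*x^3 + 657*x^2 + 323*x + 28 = 162*x^3 + 837*x^2 + 1045*x + 350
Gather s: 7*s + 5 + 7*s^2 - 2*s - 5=7*s^2 + 5*s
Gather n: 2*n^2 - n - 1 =2*n^2 - n - 1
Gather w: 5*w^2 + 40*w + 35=5*w^2 + 40*w + 35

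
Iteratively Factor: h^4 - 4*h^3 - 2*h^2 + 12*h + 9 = (h - 3)*(h^3 - h^2 - 5*h - 3) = (h - 3)*(h + 1)*(h^2 - 2*h - 3) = (h - 3)^2*(h + 1)*(h + 1)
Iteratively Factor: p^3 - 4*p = (p + 2)*(p^2 - 2*p) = (p - 2)*(p + 2)*(p)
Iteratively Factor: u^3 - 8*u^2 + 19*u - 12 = (u - 1)*(u^2 - 7*u + 12) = (u - 3)*(u - 1)*(u - 4)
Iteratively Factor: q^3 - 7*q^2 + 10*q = (q - 2)*(q^2 - 5*q) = (q - 5)*(q - 2)*(q)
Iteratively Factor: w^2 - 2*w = (w)*(w - 2)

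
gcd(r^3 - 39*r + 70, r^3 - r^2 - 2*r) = r - 2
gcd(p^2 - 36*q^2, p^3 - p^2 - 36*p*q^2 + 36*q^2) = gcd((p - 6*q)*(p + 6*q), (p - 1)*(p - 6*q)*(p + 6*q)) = p^2 - 36*q^2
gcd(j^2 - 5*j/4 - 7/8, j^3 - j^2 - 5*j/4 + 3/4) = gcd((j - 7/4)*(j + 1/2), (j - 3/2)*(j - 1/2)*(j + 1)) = 1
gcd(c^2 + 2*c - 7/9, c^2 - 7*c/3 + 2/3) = c - 1/3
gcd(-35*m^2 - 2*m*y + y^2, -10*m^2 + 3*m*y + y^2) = 5*m + y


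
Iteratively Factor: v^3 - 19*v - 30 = (v + 3)*(v^2 - 3*v - 10) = (v - 5)*(v + 3)*(v + 2)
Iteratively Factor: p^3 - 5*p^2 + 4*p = (p - 1)*(p^2 - 4*p) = p*(p - 1)*(p - 4)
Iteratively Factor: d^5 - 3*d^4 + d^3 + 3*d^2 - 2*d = (d + 1)*(d^4 - 4*d^3 + 5*d^2 - 2*d) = (d - 2)*(d + 1)*(d^3 - 2*d^2 + d) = (d - 2)*(d - 1)*(d + 1)*(d^2 - d) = d*(d - 2)*(d - 1)*(d + 1)*(d - 1)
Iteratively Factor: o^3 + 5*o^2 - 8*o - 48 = (o + 4)*(o^2 + o - 12) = (o + 4)^2*(o - 3)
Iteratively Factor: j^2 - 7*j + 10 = (j - 2)*(j - 5)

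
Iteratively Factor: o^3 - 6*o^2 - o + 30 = (o - 5)*(o^2 - o - 6) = (o - 5)*(o - 3)*(o + 2)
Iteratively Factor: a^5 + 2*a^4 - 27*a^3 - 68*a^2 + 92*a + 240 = (a - 2)*(a^4 + 4*a^3 - 19*a^2 - 106*a - 120) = (a - 5)*(a - 2)*(a^3 + 9*a^2 + 26*a + 24) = (a - 5)*(a - 2)*(a + 3)*(a^2 + 6*a + 8) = (a - 5)*(a - 2)*(a + 2)*(a + 3)*(a + 4)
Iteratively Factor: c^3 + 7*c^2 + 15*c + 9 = (c + 3)*(c^2 + 4*c + 3) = (c + 1)*(c + 3)*(c + 3)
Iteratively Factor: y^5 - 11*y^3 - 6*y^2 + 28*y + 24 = (y + 2)*(y^4 - 2*y^3 - 7*y^2 + 8*y + 12) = (y - 2)*(y + 2)*(y^3 - 7*y - 6) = (y - 2)*(y + 1)*(y + 2)*(y^2 - y - 6) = (y - 2)*(y + 1)*(y + 2)^2*(y - 3)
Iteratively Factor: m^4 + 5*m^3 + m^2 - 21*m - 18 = (m + 3)*(m^3 + 2*m^2 - 5*m - 6) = (m + 3)^2*(m^2 - m - 2) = (m - 2)*(m + 3)^2*(m + 1)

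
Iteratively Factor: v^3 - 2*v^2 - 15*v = (v - 5)*(v^2 + 3*v) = (v - 5)*(v + 3)*(v)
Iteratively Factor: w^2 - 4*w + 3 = (w - 3)*(w - 1)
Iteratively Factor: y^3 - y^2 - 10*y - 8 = (y + 1)*(y^2 - 2*y - 8) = (y + 1)*(y + 2)*(y - 4)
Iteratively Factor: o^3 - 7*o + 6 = (o + 3)*(o^2 - 3*o + 2) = (o - 1)*(o + 3)*(o - 2)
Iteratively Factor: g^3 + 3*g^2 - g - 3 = (g + 1)*(g^2 + 2*g - 3) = (g + 1)*(g + 3)*(g - 1)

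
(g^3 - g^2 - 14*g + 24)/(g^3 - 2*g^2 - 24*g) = (g^2 - 5*g + 6)/(g*(g - 6))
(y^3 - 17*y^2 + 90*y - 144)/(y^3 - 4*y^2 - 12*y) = (y^2 - 11*y + 24)/(y*(y + 2))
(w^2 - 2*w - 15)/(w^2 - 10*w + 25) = (w + 3)/(w - 5)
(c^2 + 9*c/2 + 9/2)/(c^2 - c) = (2*c^2 + 9*c + 9)/(2*c*(c - 1))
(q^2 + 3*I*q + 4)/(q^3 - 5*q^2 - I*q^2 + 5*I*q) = (q + 4*I)/(q*(q - 5))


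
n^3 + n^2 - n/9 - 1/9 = (n - 1/3)*(n + 1/3)*(n + 1)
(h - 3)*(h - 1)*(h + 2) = h^3 - 2*h^2 - 5*h + 6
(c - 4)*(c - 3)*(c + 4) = c^3 - 3*c^2 - 16*c + 48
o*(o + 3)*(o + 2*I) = o^3 + 3*o^2 + 2*I*o^2 + 6*I*o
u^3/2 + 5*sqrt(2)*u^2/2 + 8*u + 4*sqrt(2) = (u/2 + sqrt(2))*(u + sqrt(2))*(u + 2*sqrt(2))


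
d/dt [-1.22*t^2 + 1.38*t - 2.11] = 1.38 - 2.44*t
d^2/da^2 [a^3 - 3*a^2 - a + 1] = 6*a - 6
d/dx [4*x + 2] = 4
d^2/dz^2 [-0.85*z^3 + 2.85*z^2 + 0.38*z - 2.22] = 5.7 - 5.1*z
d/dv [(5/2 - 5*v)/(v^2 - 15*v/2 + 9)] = 5*(4*v^2 - 4*v - 21)/(4*v^4 - 60*v^3 + 297*v^2 - 540*v + 324)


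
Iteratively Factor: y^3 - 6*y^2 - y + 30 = (y - 3)*(y^2 - 3*y - 10) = (y - 5)*(y - 3)*(y + 2)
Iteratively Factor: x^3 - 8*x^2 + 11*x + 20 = (x - 4)*(x^2 - 4*x - 5) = (x - 5)*(x - 4)*(x + 1)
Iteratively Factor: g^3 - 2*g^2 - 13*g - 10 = (g - 5)*(g^2 + 3*g + 2) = (g - 5)*(g + 2)*(g + 1)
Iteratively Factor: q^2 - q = (q)*(q - 1)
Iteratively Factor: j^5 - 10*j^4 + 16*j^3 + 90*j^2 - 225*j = (j - 5)*(j^4 - 5*j^3 - 9*j^2 + 45*j) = (j - 5)^2*(j^3 - 9*j) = j*(j - 5)^2*(j^2 - 9) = j*(j - 5)^2*(j + 3)*(j - 3)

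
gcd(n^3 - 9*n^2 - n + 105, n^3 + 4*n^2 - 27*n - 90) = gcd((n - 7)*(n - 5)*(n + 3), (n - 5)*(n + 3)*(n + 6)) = n^2 - 2*n - 15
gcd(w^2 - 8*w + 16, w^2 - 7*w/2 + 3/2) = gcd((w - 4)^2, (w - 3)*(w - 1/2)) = 1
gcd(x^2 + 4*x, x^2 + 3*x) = x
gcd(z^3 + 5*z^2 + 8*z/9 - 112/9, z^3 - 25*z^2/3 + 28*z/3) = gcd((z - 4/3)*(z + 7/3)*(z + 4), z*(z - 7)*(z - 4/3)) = z - 4/3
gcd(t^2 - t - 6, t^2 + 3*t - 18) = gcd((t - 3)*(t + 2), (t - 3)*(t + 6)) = t - 3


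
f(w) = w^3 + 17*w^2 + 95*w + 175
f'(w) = 3*w^2 + 34*w + 95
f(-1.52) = 66.36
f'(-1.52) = 50.25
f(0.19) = 193.67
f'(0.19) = 101.57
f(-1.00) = 96.00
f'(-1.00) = 64.00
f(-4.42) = 0.87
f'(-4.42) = 3.33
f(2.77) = 589.84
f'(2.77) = 212.20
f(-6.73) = 0.81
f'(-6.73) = 2.06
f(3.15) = 674.19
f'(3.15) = 231.87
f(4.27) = 968.46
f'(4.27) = 294.88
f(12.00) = 5491.00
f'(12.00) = 935.00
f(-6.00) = 1.00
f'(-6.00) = -1.00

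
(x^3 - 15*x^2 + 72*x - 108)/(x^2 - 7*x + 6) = (x^2 - 9*x + 18)/(x - 1)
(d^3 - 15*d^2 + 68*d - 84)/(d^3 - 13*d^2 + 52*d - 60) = (d - 7)/(d - 5)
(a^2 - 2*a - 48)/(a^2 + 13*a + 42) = (a - 8)/(a + 7)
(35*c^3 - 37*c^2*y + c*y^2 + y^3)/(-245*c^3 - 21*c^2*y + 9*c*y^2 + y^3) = (-c + y)/(7*c + y)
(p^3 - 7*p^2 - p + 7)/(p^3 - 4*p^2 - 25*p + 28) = (p + 1)/(p + 4)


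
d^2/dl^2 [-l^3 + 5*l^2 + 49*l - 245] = 10 - 6*l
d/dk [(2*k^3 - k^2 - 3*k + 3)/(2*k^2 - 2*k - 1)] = (4*k^4 - 8*k^3 + 2*k^2 - 10*k + 9)/(4*k^4 - 8*k^3 + 4*k + 1)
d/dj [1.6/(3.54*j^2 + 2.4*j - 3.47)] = (-11.328*j - 3.84)/(3.54*j^2 + 2.4*j - 3.47)^2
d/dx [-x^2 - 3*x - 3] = -2*x - 3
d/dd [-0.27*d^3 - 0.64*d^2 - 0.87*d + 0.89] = -0.81*d^2 - 1.28*d - 0.87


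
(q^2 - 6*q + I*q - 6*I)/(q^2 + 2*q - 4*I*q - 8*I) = (q^2 + q*(-6 + I) - 6*I)/(q^2 + q*(2 - 4*I) - 8*I)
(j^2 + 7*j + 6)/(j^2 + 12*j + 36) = (j + 1)/(j + 6)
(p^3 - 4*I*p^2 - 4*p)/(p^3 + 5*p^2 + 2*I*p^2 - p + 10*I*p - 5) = p*(p^2 - 4*I*p - 4)/(p^3 + p^2*(5 + 2*I) + p*(-1 + 10*I) - 5)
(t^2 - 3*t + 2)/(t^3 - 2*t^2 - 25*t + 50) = (t - 1)/(t^2 - 25)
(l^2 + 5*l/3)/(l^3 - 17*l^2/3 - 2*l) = (3*l + 5)/(3*l^2 - 17*l - 6)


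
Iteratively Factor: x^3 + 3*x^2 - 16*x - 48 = (x + 3)*(x^2 - 16) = (x - 4)*(x + 3)*(x + 4)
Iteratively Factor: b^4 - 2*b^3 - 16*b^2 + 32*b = (b - 4)*(b^3 + 2*b^2 - 8*b) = b*(b - 4)*(b^2 + 2*b - 8) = b*(b - 4)*(b + 4)*(b - 2)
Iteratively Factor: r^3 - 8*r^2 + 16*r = (r)*(r^2 - 8*r + 16) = r*(r - 4)*(r - 4)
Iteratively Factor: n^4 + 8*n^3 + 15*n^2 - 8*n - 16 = (n - 1)*(n^3 + 9*n^2 + 24*n + 16) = (n - 1)*(n + 4)*(n^2 + 5*n + 4) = (n - 1)*(n + 4)^2*(n + 1)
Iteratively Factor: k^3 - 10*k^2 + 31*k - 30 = (k - 5)*(k^2 - 5*k + 6) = (k - 5)*(k - 2)*(k - 3)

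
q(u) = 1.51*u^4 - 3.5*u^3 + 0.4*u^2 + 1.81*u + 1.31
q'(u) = 6.04*u^3 - 10.5*u^2 + 0.8*u + 1.81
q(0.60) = 1.98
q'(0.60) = -0.19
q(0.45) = 1.95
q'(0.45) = 0.59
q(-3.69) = 455.88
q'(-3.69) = -447.58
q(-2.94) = 201.20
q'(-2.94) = -244.79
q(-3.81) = 511.98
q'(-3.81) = -487.71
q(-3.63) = 429.61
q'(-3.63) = -428.36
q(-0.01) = 1.29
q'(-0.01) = 1.80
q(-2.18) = 69.63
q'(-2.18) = -112.41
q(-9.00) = 12476.03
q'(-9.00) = -5259.05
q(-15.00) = 88320.41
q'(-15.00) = -22757.69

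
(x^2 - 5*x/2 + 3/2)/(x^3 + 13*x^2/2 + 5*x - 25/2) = (2*x - 3)/(2*x^2 + 15*x + 25)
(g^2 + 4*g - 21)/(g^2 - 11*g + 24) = (g + 7)/(g - 8)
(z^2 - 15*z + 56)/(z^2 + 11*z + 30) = (z^2 - 15*z + 56)/(z^2 + 11*z + 30)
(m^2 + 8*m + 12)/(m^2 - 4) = (m + 6)/(m - 2)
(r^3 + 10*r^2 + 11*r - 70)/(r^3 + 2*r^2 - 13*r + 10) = (r + 7)/(r - 1)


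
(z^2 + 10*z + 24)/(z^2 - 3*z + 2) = (z^2 + 10*z + 24)/(z^2 - 3*z + 2)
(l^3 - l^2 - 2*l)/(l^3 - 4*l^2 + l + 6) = l/(l - 3)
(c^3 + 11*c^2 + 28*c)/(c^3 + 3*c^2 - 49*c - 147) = c*(c + 4)/(c^2 - 4*c - 21)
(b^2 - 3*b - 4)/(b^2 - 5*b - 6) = (b - 4)/(b - 6)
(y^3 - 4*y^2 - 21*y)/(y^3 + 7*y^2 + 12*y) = (y - 7)/(y + 4)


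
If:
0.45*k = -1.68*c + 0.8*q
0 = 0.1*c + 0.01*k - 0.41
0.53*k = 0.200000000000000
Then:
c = 4.06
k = 0.38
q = 8.74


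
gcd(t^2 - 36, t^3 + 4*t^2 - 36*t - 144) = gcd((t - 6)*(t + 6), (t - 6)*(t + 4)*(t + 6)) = t^2 - 36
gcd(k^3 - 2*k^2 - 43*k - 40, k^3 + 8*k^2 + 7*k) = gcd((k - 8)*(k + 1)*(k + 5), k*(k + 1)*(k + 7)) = k + 1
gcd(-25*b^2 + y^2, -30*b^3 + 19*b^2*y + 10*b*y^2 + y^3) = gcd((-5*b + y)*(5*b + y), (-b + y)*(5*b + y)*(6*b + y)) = 5*b + y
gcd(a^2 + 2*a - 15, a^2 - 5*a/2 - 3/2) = a - 3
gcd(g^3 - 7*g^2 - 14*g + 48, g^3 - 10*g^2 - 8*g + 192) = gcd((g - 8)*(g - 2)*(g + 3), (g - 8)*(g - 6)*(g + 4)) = g - 8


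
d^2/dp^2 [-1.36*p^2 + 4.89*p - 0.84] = -2.72000000000000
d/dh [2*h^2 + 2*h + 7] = 4*h + 2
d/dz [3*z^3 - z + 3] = 9*z^2 - 1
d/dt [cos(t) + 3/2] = -sin(t)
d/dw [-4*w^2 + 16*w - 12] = 16 - 8*w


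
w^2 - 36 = (w - 6)*(w + 6)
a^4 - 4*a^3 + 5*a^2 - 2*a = a*(a - 2)*(a - 1)^2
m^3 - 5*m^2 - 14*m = m*(m - 7)*(m + 2)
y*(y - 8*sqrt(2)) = y^2 - 8*sqrt(2)*y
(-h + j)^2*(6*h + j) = 6*h^3 - 11*h^2*j + 4*h*j^2 + j^3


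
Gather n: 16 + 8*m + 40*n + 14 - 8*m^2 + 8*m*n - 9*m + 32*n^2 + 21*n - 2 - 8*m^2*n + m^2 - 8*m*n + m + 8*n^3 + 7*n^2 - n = -7*m^2 + 8*n^3 + 39*n^2 + n*(60 - 8*m^2) + 28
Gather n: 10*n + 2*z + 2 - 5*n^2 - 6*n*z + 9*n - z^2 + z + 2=-5*n^2 + n*(19 - 6*z) - z^2 + 3*z + 4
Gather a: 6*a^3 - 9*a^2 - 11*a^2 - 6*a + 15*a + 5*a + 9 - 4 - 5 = 6*a^3 - 20*a^2 + 14*a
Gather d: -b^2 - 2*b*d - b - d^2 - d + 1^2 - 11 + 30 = -b^2 - b - d^2 + d*(-2*b - 1) + 20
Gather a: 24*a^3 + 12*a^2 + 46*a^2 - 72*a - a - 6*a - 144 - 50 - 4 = 24*a^3 + 58*a^2 - 79*a - 198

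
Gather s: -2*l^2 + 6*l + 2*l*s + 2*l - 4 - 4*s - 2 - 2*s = -2*l^2 + 8*l + s*(2*l - 6) - 6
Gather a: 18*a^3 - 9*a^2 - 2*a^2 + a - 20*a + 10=18*a^3 - 11*a^2 - 19*a + 10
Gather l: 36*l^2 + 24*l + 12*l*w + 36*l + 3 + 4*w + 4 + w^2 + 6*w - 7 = 36*l^2 + l*(12*w + 60) + w^2 + 10*w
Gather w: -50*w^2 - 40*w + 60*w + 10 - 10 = -50*w^2 + 20*w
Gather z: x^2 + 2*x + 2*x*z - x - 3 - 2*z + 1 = x^2 + x + z*(2*x - 2) - 2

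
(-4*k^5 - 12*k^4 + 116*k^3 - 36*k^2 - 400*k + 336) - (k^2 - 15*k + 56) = -4*k^5 - 12*k^4 + 116*k^3 - 37*k^2 - 385*k + 280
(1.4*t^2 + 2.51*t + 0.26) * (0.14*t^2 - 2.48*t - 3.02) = 0.196*t^4 - 3.1206*t^3 - 10.4164*t^2 - 8.225*t - 0.7852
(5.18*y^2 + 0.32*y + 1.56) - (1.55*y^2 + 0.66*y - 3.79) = 3.63*y^2 - 0.34*y + 5.35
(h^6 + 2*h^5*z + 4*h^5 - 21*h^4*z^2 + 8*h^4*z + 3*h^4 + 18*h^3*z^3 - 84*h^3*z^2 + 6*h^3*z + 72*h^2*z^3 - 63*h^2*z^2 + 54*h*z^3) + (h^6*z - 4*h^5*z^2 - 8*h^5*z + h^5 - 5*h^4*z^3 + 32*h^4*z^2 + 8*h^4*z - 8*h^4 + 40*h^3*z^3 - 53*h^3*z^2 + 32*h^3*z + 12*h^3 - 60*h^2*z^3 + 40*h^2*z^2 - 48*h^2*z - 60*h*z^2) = h^6*z + h^6 - 4*h^5*z^2 - 6*h^5*z + 5*h^5 - 5*h^4*z^3 + 11*h^4*z^2 + 16*h^4*z - 5*h^4 + 58*h^3*z^3 - 137*h^3*z^2 + 38*h^3*z + 12*h^3 + 12*h^2*z^3 - 23*h^2*z^2 - 48*h^2*z + 54*h*z^3 - 60*h*z^2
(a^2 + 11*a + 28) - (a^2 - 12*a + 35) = 23*a - 7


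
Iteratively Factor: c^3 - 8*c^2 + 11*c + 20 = (c - 4)*(c^2 - 4*c - 5) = (c - 5)*(c - 4)*(c + 1)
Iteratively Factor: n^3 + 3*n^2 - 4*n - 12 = (n + 3)*(n^2 - 4) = (n + 2)*(n + 3)*(n - 2)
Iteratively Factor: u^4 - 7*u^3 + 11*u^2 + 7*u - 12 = (u + 1)*(u^3 - 8*u^2 + 19*u - 12) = (u - 1)*(u + 1)*(u^2 - 7*u + 12) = (u - 3)*(u - 1)*(u + 1)*(u - 4)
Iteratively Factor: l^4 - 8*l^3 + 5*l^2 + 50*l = (l - 5)*(l^3 - 3*l^2 - 10*l) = (l - 5)^2*(l^2 + 2*l) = l*(l - 5)^2*(l + 2)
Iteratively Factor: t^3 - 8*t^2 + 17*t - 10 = (t - 1)*(t^2 - 7*t + 10) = (t - 5)*(t - 1)*(t - 2)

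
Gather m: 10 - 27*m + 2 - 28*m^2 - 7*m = -28*m^2 - 34*m + 12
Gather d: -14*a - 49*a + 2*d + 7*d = -63*a + 9*d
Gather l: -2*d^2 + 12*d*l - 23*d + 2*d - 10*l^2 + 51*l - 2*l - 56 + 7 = -2*d^2 - 21*d - 10*l^2 + l*(12*d + 49) - 49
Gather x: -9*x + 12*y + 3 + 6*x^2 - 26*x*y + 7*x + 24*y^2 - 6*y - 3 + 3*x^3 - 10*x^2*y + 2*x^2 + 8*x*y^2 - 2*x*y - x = 3*x^3 + x^2*(8 - 10*y) + x*(8*y^2 - 28*y - 3) + 24*y^2 + 6*y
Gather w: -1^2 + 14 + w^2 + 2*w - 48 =w^2 + 2*w - 35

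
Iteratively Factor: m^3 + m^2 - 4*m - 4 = (m + 1)*(m^2 - 4) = (m + 1)*(m + 2)*(m - 2)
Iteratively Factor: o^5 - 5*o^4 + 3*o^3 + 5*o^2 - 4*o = (o - 4)*(o^4 - o^3 - o^2 + o) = (o - 4)*(o + 1)*(o^3 - 2*o^2 + o) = o*(o - 4)*(o + 1)*(o^2 - 2*o + 1) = o*(o - 4)*(o - 1)*(o + 1)*(o - 1)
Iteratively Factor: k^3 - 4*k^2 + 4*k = (k - 2)*(k^2 - 2*k) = (k - 2)^2*(k)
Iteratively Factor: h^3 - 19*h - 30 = (h + 2)*(h^2 - 2*h - 15) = (h - 5)*(h + 2)*(h + 3)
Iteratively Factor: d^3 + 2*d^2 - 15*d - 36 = (d + 3)*(d^2 - d - 12) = (d - 4)*(d + 3)*(d + 3)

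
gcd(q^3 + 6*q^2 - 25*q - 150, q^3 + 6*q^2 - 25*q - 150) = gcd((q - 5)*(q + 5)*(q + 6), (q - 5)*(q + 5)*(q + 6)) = q^3 + 6*q^2 - 25*q - 150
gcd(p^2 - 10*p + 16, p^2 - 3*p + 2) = p - 2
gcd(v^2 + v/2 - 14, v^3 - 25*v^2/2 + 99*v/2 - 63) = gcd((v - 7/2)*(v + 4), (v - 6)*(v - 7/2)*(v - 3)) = v - 7/2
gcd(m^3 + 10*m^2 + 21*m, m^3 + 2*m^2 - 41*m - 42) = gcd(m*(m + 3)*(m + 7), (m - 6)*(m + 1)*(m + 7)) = m + 7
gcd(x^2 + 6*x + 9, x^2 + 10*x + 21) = x + 3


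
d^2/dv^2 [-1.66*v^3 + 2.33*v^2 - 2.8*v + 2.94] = 4.66 - 9.96*v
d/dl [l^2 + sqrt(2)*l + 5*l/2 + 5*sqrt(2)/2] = 2*l + sqrt(2) + 5/2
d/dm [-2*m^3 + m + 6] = 1 - 6*m^2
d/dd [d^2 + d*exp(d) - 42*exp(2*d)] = d*exp(d) + 2*d - 84*exp(2*d) + exp(d)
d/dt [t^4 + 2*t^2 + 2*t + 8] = 4*t^3 + 4*t + 2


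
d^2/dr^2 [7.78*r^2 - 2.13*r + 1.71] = 15.5600000000000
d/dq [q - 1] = 1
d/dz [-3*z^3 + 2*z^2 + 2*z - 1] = -9*z^2 + 4*z + 2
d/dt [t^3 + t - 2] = 3*t^2 + 1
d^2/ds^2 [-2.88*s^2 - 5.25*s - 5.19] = -5.76000000000000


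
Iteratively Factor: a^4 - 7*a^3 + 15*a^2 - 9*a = (a)*(a^3 - 7*a^2 + 15*a - 9) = a*(a - 3)*(a^2 - 4*a + 3) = a*(a - 3)*(a - 1)*(a - 3)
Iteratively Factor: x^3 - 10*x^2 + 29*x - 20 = (x - 1)*(x^2 - 9*x + 20) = (x - 4)*(x - 1)*(x - 5)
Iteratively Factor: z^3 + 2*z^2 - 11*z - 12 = (z + 1)*(z^2 + z - 12) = (z - 3)*(z + 1)*(z + 4)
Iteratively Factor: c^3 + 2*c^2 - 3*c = (c)*(c^2 + 2*c - 3) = c*(c + 3)*(c - 1)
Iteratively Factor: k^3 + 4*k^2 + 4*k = (k)*(k^2 + 4*k + 4) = k*(k + 2)*(k + 2)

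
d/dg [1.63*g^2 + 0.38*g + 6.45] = 3.26*g + 0.38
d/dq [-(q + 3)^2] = -2*q - 6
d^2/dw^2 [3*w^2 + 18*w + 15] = 6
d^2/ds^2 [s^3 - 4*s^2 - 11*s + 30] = 6*s - 8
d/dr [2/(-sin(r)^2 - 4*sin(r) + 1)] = 4*(sin(r) + 2)*cos(r)/(4*sin(r) - cos(r)^2)^2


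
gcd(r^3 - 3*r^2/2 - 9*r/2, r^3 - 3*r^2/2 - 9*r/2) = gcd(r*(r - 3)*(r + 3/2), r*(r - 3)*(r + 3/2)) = r^3 - 3*r^2/2 - 9*r/2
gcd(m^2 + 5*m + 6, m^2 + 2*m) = m + 2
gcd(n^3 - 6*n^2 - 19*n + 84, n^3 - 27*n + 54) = n - 3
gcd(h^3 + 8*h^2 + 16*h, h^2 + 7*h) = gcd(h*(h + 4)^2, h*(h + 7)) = h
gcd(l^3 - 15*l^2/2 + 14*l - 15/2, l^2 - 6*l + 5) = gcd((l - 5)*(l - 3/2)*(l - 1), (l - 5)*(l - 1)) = l^2 - 6*l + 5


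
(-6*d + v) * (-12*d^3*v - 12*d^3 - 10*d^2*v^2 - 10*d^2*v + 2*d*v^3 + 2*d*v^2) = 72*d^4*v + 72*d^4 + 48*d^3*v^2 + 48*d^3*v - 22*d^2*v^3 - 22*d^2*v^2 + 2*d*v^4 + 2*d*v^3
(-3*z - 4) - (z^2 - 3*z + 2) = -z^2 - 6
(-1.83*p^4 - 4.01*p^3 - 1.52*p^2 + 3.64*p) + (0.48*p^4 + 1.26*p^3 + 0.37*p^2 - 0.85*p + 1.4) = -1.35*p^4 - 2.75*p^3 - 1.15*p^2 + 2.79*p + 1.4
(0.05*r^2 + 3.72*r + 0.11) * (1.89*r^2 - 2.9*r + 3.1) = 0.0945*r^4 + 6.8858*r^3 - 10.4251*r^2 + 11.213*r + 0.341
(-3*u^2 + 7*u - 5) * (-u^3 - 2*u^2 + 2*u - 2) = 3*u^5 - u^4 - 15*u^3 + 30*u^2 - 24*u + 10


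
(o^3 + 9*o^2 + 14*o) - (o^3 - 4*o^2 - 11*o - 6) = 13*o^2 + 25*o + 6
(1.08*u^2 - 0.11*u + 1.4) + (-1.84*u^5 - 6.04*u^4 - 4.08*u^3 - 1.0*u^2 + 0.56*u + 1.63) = -1.84*u^5 - 6.04*u^4 - 4.08*u^3 + 0.0800000000000001*u^2 + 0.45*u + 3.03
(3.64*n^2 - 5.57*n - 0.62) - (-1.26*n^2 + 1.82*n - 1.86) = 4.9*n^2 - 7.39*n + 1.24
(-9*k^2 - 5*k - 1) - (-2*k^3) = 2*k^3 - 9*k^2 - 5*k - 1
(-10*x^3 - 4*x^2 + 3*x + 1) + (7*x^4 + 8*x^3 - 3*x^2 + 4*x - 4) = 7*x^4 - 2*x^3 - 7*x^2 + 7*x - 3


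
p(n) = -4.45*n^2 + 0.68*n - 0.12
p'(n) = 0.68 - 8.9*n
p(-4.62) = -98.24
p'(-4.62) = 41.80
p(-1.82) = -16.10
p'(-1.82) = 16.88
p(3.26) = -45.20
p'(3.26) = -28.33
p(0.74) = -2.05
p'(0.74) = -5.91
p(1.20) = -5.71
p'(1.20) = -10.00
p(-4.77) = -104.61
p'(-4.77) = 43.13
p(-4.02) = -74.77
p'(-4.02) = 36.46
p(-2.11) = -21.37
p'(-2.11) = 19.46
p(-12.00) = -649.08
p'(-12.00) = 107.48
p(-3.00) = -42.21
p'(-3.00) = 27.38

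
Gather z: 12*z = 12*z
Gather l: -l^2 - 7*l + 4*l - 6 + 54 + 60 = -l^2 - 3*l + 108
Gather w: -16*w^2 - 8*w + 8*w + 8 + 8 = 16 - 16*w^2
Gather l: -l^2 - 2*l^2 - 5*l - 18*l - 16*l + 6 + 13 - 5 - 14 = -3*l^2 - 39*l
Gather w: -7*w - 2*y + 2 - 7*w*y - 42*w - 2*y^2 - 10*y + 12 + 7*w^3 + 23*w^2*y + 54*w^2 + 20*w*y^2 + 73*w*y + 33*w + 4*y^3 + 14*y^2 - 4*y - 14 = 7*w^3 + w^2*(23*y + 54) + w*(20*y^2 + 66*y - 16) + 4*y^3 + 12*y^2 - 16*y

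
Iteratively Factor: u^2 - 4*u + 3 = (u - 1)*(u - 3)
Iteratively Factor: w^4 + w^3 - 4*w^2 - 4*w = (w - 2)*(w^3 + 3*w^2 + 2*w) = (w - 2)*(w + 2)*(w^2 + w) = w*(w - 2)*(w + 2)*(w + 1)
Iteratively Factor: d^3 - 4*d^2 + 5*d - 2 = (d - 2)*(d^2 - 2*d + 1) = (d - 2)*(d - 1)*(d - 1)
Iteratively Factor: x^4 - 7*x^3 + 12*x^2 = (x)*(x^3 - 7*x^2 + 12*x) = x*(x - 3)*(x^2 - 4*x) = x^2*(x - 3)*(x - 4)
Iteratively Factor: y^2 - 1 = (y + 1)*(y - 1)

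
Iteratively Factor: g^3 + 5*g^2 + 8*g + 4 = (g + 2)*(g^2 + 3*g + 2) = (g + 1)*(g + 2)*(g + 2)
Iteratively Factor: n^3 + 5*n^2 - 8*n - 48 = (n + 4)*(n^2 + n - 12) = (n + 4)^2*(n - 3)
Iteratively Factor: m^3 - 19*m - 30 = (m - 5)*(m^2 + 5*m + 6) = (m - 5)*(m + 3)*(m + 2)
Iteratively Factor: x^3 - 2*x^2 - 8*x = (x + 2)*(x^2 - 4*x) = x*(x + 2)*(x - 4)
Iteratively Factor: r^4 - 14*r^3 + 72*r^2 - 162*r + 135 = (r - 3)*(r^3 - 11*r^2 + 39*r - 45) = (r - 5)*(r - 3)*(r^2 - 6*r + 9) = (r - 5)*(r - 3)^2*(r - 3)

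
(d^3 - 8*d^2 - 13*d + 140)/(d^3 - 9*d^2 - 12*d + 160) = (d - 7)/(d - 8)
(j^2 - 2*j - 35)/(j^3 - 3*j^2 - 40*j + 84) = (j + 5)/(j^2 + 4*j - 12)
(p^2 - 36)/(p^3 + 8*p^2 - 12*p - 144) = (p - 6)/(p^2 + 2*p - 24)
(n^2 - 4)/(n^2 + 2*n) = (n - 2)/n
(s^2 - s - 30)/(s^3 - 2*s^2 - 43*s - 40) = (s - 6)/(s^2 - 7*s - 8)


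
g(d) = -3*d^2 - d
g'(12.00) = -73.00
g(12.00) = -444.00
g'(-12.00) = 71.00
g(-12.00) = -420.00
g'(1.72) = -11.32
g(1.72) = -10.60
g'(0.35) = -3.10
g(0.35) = -0.72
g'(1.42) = -9.52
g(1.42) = -7.47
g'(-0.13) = -0.22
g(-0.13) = 0.08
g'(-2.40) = 13.40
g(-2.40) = -14.88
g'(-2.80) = 15.80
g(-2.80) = -20.72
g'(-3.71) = 21.26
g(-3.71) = -37.58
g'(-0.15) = -0.10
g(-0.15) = 0.08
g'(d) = -6*d - 1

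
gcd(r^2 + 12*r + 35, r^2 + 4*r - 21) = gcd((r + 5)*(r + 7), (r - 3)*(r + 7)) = r + 7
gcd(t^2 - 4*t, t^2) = t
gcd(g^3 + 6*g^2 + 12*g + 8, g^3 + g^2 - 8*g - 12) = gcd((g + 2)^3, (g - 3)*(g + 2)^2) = g^2 + 4*g + 4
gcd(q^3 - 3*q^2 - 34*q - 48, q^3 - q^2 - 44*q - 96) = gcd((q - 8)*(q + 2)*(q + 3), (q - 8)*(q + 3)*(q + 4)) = q^2 - 5*q - 24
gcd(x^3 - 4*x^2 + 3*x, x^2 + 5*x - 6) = x - 1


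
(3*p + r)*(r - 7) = 3*p*r - 21*p + r^2 - 7*r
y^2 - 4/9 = (y - 2/3)*(y + 2/3)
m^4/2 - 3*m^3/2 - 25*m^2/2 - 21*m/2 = m*(m/2 + 1/2)*(m - 7)*(m + 3)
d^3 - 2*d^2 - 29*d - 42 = (d - 7)*(d + 2)*(d + 3)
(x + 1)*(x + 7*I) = x^2 + x + 7*I*x + 7*I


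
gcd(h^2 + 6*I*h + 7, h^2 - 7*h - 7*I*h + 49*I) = 1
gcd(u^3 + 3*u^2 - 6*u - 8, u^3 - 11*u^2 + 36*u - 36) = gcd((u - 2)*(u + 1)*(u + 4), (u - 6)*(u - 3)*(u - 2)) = u - 2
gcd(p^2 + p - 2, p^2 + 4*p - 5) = p - 1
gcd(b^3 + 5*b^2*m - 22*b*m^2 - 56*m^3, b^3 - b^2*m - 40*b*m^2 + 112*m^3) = b^2 + 3*b*m - 28*m^2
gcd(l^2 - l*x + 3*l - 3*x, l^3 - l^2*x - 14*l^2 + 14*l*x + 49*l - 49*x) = -l + x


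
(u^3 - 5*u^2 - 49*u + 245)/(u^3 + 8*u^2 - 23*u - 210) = (u - 7)/(u + 6)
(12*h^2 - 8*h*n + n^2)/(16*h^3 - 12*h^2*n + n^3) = (6*h - n)/(8*h^2 - 2*h*n - n^2)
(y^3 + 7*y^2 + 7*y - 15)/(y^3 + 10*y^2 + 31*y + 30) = (y - 1)/(y + 2)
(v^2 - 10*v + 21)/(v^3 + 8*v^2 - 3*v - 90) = (v - 7)/(v^2 + 11*v + 30)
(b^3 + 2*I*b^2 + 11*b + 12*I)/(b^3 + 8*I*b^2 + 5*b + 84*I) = (b + I)/(b + 7*I)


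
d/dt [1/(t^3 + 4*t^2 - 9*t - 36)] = (-3*t^2 - 8*t + 9)/(t^3 + 4*t^2 - 9*t - 36)^2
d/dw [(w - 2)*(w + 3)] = 2*w + 1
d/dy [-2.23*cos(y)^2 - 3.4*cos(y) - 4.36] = (4.46*cos(y) + 3.4)*sin(y)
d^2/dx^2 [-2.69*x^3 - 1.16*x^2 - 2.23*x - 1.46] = -16.14*x - 2.32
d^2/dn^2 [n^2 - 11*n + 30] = 2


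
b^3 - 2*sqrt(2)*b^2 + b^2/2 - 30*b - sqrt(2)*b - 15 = (b + 1/2)*(b - 5*sqrt(2))*(b + 3*sqrt(2))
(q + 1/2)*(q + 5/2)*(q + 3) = q^3 + 6*q^2 + 41*q/4 + 15/4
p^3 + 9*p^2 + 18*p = p*(p + 3)*(p + 6)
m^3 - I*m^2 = m^2*(m - I)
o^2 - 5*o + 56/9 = (o - 8/3)*(o - 7/3)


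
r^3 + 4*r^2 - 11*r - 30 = (r - 3)*(r + 2)*(r + 5)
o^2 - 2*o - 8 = (o - 4)*(o + 2)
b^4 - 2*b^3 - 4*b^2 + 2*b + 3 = (b - 3)*(b - 1)*(b + 1)^2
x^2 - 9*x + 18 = (x - 6)*(x - 3)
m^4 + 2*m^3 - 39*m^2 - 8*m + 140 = (m - 5)*(m - 2)*(m + 2)*(m + 7)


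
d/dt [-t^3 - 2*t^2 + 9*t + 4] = -3*t^2 - 4*t + 9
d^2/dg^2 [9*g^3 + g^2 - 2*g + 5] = 54*g + 2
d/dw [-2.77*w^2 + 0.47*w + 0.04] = 0.47 - 5.54*w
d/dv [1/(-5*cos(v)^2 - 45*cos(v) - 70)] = -(2*cos(v) + 9)*sin(v)/(5*(cos(v)^2 + 9*cos(v) + 14)^2)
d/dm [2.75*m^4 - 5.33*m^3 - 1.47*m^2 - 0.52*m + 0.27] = 11.0*m^3 - 15.99*m^2 - 2.94*m - 0.52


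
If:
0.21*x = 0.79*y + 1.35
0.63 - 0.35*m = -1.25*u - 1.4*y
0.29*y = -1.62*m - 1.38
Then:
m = -0.179012345679012*y - 0.851851851851852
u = -1.17012345679012*y - 0.742518518518518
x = 3.76190476190476*y + 6.42857142857143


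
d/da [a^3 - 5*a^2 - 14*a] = 3*a^2 - 10*a - 14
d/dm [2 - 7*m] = -7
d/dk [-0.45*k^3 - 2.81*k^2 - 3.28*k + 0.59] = -1.35*k^2 - 5.62*k - 3.28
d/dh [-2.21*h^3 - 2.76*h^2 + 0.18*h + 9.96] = -6.63*h^2 - 5.52*h + 0.18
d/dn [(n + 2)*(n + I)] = 2*n + 2 + I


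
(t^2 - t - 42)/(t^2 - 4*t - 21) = (t + 6)/(t + 3)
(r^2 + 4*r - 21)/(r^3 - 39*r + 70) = (r - 3)/(r^2 - 7*r + 10)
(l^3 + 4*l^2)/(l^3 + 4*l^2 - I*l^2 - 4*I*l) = l/(l - I)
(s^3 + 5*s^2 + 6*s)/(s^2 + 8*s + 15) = s*(s + 2)/(s + 5)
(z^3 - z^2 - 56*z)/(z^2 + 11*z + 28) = z*(z - 8)/(z + 4)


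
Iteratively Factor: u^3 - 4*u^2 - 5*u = (u)*(u^2 - 4*u - 5) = u*(u - 5)*(u + 1)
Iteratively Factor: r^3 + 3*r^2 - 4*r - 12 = (r + 2)*(r^2 + r - 6) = (r + 2)*(r + 3)*(r - 2)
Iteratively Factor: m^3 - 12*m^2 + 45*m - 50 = (m - 5)*(m^2 - 7*m + 10) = (m - 5)^2*(m - 2)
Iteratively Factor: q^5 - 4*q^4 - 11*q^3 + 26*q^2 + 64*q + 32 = (q - 4)*(q^4 - 11*q^2 - 18*q - 8) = (q - 4)*(q + 1)*(q^3 - q^2 - 10*q - 8) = (q - 4)*(q + 1)*(q + 2)*(q^2 - 3*q - 4) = (q - 4)^2*(q + 1)*(q + 2)*(q + 1)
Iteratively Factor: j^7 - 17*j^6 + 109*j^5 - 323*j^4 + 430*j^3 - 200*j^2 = (j)*(j^6 - 17*j^5 + 109*j^4 - 323*j^3 + 430*j^2 - 200*j) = j*(j - 1)*(j^5 - 16*j^4 + 93*j^3 - 230*j^2 + 200*j) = j*(j - 5)*(j - 1)*(j^4 - 11*j^3 + 38*j^2 - 40*j) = j*(j - 5)^2*(j - 1)*(j^3 - 6*j^2 + 8*j) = j*(j - 5)^2*(j - 4)*(j - 1)*(j^2 - 2*j) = j*(j - 5)^2*(j - 4)*(j - 2)*(j - 1)*(j)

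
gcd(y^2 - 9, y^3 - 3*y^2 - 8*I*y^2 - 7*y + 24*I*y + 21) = y - 3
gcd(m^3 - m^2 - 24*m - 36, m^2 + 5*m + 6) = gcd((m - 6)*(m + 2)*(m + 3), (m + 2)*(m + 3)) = m^2 + 5*m + 6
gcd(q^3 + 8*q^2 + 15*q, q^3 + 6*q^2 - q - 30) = q^2 + 8*q + 15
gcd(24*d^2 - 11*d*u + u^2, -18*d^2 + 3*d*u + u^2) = -3*d + u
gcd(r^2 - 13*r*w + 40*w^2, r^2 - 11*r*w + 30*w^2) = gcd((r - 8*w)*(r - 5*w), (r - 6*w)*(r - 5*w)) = r - 5*w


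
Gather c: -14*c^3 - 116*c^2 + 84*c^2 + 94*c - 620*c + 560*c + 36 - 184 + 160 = -14*c^3 - 32*c^2 + 34*c + 12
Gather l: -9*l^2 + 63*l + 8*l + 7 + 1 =-9*l^2 + 71*l + 8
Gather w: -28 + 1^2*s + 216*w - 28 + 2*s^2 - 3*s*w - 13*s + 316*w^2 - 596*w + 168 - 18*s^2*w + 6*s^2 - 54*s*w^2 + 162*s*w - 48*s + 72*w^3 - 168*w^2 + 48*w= 8*s^2 - 60*s + 72*w^3 + w^2*(148 - 54*s) + w*(-18*s^2 + 159*s - 332) + 112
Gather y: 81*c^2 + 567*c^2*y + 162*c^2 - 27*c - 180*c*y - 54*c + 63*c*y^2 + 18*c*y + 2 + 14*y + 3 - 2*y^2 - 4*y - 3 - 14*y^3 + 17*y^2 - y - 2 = 243*c^2 - 81*c - 14*y^3 + y^2*(63*c + 15) + y*(567*c^2 - 162*c + 9)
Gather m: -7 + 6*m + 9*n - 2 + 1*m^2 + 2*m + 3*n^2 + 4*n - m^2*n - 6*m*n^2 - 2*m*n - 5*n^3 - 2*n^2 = m^2*(1 - n) + m*(-6*n^2 - 2*n + 8) - 5*n^3 + n^2 + 13*n - 9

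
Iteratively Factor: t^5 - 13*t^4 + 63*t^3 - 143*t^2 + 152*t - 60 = (t - 3)*(t^4 - 10*t^3 + 33*t^2 - 44*t + 20) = (t - 3)*(t - 1)*(t^3 - 9*t^2 + 24*t - 20) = (t - 5)*(t - 3)*(t - 1)*(t^2 - 4*t + 4) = (t - 5)*(t - 3)*(t - 2)*(t - 1)*(t - 2)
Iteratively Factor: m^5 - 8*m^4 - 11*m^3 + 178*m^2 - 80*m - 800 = (m - 4)*(m^4 - 4*m^3 - 27*m^2 + 70*m + 200) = (m - 5)*(m - 4)*(m^3 + m^2 - 22*m - 40) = (m - 5)*(m - 4)*(m + 4)*(m^2 - 3*m - 10) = (m - 5)*(m - 4)*(m + 2)*(m + 4)*(m - 5)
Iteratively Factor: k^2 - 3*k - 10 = (k + 2)*(k - 5)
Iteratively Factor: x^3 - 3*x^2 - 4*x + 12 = (x + 2)*(x^2 - 5*x + 6) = (x - 3)*(x + 2)*(x - 2)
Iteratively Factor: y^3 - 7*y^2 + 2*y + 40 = (y + 2)*(y^2 - 9*y + 20) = (y - 4)*(y + 2)*(y - 5)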